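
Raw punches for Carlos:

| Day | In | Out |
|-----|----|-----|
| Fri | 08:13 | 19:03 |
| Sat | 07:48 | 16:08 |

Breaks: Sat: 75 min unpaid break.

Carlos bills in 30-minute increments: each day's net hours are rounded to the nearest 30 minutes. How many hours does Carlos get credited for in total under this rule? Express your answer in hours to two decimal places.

Fri: 08:13–19:03 = 10 h 50 min → rounds to 11 h 0 min
Sat: 07:48–16:08 = 8 h 20 min − 75 min = 7 h 5 min → rounds to 7 h 0 min
Total credited: 18 h 0 min.

18.00 hours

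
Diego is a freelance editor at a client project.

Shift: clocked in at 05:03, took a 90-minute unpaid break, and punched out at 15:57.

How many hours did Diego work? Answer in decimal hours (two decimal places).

Shift: 05:03–15:57 = 10 h 54 min; less 90 min break → 9 h 24 min

9.40 hours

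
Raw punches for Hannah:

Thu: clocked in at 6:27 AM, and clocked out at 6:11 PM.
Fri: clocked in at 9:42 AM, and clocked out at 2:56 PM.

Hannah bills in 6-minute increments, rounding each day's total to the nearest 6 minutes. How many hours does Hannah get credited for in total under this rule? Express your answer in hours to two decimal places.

16.90 hours

Thu: 6:27 AM–6:11 PM = 11 h 44 min → rounds to 11 h 42 min
Fri: 9:42 AM–2:56 PM = 5 h 14 min → rounds to 5 h 12 min
Total credited: 16 h 54 min.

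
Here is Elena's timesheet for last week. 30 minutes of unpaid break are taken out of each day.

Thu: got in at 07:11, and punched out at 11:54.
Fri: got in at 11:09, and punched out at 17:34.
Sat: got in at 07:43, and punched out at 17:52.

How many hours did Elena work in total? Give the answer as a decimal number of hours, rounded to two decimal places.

Thu: 07:11–11:54 = 4 h 43 min; less 30 min break → 4 h 13 min
Fri: 11:09–17:34 = 6 h 25 min; less 30 min break → 5 h 55 min
Sat: 07:43–17:52 = 10 h 9 min; less 30 min break → 9 h 39 min
Total: 4 h 13 min + 5 h 55 min + 9 h 39 min = 19 h 47 min.

19.78 hours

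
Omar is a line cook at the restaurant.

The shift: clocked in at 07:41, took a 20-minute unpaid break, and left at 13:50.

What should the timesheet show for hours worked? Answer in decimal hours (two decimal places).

The shift: 07:41–13:50 = 6 h 9 min; less 20 min break → 5 h 49 min

5.82 hours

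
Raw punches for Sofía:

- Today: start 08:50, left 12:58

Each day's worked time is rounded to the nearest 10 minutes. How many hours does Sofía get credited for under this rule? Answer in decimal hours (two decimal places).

Today: 08:50–12:58 = 4 h 8 min → rounds to 4 h 10 min

4.17 hours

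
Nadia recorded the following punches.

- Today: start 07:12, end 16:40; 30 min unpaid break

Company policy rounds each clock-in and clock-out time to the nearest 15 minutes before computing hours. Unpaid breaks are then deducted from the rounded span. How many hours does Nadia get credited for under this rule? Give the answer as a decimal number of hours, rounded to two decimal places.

9.00 hours

Today: in 07:12→07:15, out 16:40→16:45; 9 h 30 min − 30 min = 9 h 0 min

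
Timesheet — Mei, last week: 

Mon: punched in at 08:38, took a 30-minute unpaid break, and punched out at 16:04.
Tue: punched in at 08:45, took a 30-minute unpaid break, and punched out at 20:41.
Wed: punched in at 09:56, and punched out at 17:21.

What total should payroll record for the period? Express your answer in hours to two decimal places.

25.78 hours

Mon: 08:38–16:04 = 7 h 26 min; less 30 min break → 6 h 56 min
Tue: 08:45–20:41 = 11 h 56 min; less 30 min break → 11 h 26 min
Wed: 09:56–17:21 = 7 h 25 min
Total: 6 h 56 min + 11 h 26 min + 7 h 25 min = 25 h 47 min.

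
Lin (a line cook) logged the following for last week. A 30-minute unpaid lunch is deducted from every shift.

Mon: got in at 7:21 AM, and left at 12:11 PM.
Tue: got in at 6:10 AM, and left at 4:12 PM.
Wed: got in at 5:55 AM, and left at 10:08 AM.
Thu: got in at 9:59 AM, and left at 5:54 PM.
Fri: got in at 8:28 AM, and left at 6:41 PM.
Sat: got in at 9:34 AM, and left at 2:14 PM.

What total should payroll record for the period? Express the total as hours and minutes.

Mon: 7:21 AM–12:11 PM = 4 h 50 min; less 30 min break → 4 h 20 min
Tue: 6:10 AM–4:12 PM = 10 h 2 min; less 30 min break → 9 h 32 min
Wed: 5:55 AM–10:08 AM = 4 h 13 min; less 30 min break → 3 h 43 min
Thu: 9:59 AM–5:54 PM = 7 h 55 min; less 30 min break → 7 h 25 min
Fri: 8:28 AM–6:41 PM = 10 h 13 min; less 30 min break → 9 h 43 min
Sat: 9:34 AM–2:14 PM = 4 h 40 min; less 30 min break → 4 h 10 min
Total: 4 h 20 min + 9 h 32 min + 3 h 43 min + 7 h 25 min + 9 h 43 min + 4 h 10 min = 38 h 53 min.

38 h 53 min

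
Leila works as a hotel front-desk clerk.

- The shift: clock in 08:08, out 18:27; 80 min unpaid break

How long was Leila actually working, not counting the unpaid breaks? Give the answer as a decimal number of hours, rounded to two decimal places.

8.98 hours

The shift: 08:08–18:27 = 10 h 19 min; less 80 min break → 8 h 59 min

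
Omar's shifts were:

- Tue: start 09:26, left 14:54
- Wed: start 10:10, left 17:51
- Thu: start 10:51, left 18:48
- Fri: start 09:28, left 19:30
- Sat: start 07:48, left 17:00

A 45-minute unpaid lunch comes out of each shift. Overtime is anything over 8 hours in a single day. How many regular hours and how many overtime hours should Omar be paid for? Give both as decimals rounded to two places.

Regular 34.85 hours, overtime 1.73 hours

Tue: 09:26–14:54 = 5 h 28 min; less 45 min break → 4 h 43 min
Wed: 10:10–17:51 = 7 h 41 min; less 45 min break → 6 h 56 min
Thu: 10:51–18:48 = 7 h 57 min; less 45 min break → 7 h 12 min
Fri: 09:28–19:30 = 10 h 2 min; less 45 min break → 9 h 17 min
Sat: 07:48–17:00 = 9 h 12 min; less 45 min break → 8 h 27 min
Tue reg 4 h 43 min / OT 0 h 0 min; Wed reg 6 h 56 min / OT 0 h 0 min; Thu reg 7 h 12 min / OT 0 h 0 min; Fri reg 8 h 0 min / OT 1 h 17 min; Sat reg 8 h 0 min / OT 0 h 27 min.
Totals: regular 34 h 51 min, overtime 1 h 44 min.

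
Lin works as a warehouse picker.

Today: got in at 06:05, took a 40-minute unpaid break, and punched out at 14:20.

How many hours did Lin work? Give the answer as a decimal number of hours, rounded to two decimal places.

7.58 hours

Today: 06:05–14:20 = 8 h 15 min; less 40 min break → 7 h 35 min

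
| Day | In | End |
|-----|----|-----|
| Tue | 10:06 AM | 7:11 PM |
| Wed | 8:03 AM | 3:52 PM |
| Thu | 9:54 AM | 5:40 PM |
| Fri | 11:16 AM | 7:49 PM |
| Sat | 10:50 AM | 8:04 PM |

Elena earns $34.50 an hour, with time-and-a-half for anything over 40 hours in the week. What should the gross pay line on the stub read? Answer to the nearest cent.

$1506.79

Tue: 10:06 AM–7:11 PM = 9 h 5 min
Wed: 8:03 AM–3:52 PM = 7 h 49 min
Thu: 9:54 AM–5:40 PM = 7 h 46 min
Fri: 11:16 AM–7:49 PM = 8 h 33 min
Sat: 10:50 AM–8:04 PM = 9 h 14 min
Total worked: 42 h 27 min = 2547 min.
Regular 40 h 0 min = 2400 min at $34.50/h; overtime 2 h 27 min = 147 min at $51.75/h.
Pay = (2400 × $34.50 + 147 × $51.75) ÷ 60 = $1506.79.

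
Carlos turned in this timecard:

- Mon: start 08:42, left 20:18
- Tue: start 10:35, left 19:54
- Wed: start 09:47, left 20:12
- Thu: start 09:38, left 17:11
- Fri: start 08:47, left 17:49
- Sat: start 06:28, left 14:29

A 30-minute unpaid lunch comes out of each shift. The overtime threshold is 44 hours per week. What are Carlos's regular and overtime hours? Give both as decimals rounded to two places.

Regular 44.00 hours, overtime 8.93 hours

Mon: 08:42–20:18 = 11 h 36 min; less 30 min break → 11 h 6 min
Tue: 10:35–19:54 = 9 h 19 min; less 30 min break → 8 h 49 min
Wed: 09:47–20:12 = 10 h 25 min; less 30 min break → 9 h 55 min
Thu: 09:38–17:11 = 7 h 33 min; less 30 min break → 7 h 3 min
Fri: 08:47–17:49 = 9 h 2 min; less 30 min break → 8 h 32 min
Sat: 06:28–14:29 = 8 h 1 min; less 30 min break → 7 h 31 min
Total worked: 52 h 56 min = 52.93 h.
Threshold 44 h → overtime 8 h 56 min, regular 44 h 0 min.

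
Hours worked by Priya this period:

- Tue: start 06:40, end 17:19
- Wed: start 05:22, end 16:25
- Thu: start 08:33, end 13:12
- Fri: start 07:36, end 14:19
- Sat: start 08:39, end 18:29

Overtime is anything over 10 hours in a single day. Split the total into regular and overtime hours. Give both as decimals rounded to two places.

Regular 41.20 hours, overtime 1.70 hours

Tue: 06:40–17:19 = 10 h 39 min
Wed: 05:22–16:25 = 11 h 3 min
Thu: 08:33–13:12 = 4 h 39 min
Fri: 07:36–14:19 = 6 h 43 min
Sat: 08:39–18:29 = 9 h 50 min
Tue reg 10 h 0 min / OT 0 h 39 min; Wed reg 10 h 0 min / OT 1 h 3 min; Thu reg 4 h 39 min / OT 0 h 0 min; Fri reg 6 h 43 min / OT 0 h 0 min; Sat reg 9 h 50 min / OT 0 h 0 min.
Totals: regular 41 h 12 min, overtime 1 h 42 min.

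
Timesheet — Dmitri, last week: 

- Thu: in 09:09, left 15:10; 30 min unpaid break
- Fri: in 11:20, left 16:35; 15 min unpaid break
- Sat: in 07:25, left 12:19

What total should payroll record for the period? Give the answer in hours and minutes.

15 h 25 min

Thu: 09:09–15:10 = 6 h 1 min; less 30 min break → 5 h 31 min
Fri: 11:20–16:35 = 5 h 15 min; less 15 min break → 5 h 0 min
Sat: 07:25–12:19 = 4 h 54 min
Total: 5 h 31 min + 5 h 0 min + 4 h 54 min = 15 h 25 min.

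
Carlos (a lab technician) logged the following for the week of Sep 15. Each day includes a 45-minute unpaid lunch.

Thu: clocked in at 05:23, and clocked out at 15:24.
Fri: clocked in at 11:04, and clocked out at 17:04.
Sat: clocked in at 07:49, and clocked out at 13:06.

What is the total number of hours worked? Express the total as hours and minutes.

19 h 3 min

Thu: 05:23–15:24 = 10 h 1 min; less 45 min break → 9 h 16 min
Fri: 11:04–17:04 = 6 h 0 min; less 45 min break → 5 h 15 min
Sat: 07:49–13:06 = 5 h 17 min; less 45 min break → 4 h 32 min
Total: 9 h 16 min + 5 h 15 min + 4 h 32 min = 19 h 3 min.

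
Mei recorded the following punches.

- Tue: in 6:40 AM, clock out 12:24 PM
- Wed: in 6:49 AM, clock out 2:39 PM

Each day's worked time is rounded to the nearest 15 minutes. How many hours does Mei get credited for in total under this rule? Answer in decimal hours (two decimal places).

Tue: 6:40 AM–12:24 PM = 5 h 44 min → rounds to 5 h 45 min
Wed: 6:49 AM–2:39 PM = 7 h 50 min → rounds to 7 h 45 min
Total credited: 13 h 30 min.

13.50 hours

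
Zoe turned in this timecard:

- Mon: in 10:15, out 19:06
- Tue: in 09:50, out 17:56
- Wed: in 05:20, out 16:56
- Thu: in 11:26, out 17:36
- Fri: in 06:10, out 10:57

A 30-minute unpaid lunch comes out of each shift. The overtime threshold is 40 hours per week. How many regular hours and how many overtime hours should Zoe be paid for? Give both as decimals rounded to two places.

Regular 37.00 hours, overtime 0.00 hours

Mon: 10:15–19:06 = 8 h 51 min; less 30 min break → 8 h 21 min
Tue: 09:50–17:56 = 8 h 6 min; less 30 min break → 7 h 36 min
Wed: 05:20–16:56 = 11 h 36 min; less 30 min break → 11 h 6 min
Thu: 11:26–17:36 = 6 h 10 min; less 30 min break → 5 h 40 min
Fri: 06:10–10:57 = 4 h 47 min; less 30 min break → 4 h 17 min
Total worked: 37 h 0 min = 37.00 h.
Threshold 40 h → overtime 0 h 0 min, regular 37 h 0 min.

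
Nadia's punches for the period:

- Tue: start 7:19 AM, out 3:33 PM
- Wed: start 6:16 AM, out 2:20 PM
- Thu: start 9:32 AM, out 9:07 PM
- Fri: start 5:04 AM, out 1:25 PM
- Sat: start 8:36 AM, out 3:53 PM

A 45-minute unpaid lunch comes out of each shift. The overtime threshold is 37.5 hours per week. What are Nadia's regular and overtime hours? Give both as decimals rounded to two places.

Tue: 7:19 AM–3:33 PM = 8 h 14 min; less 45 min break → 7 h 29 min
Wed: 6:16 AM–2:20 PM = 8 h 4 min; less 45 min break → 7 h 19 min
Thu: 9:32 AM–9:07 PM = 11 h 35 min; less 45 min break → 10 h 50 min
Fri: 5:04 AM–1:25 PM = 8 h 21 min; less 45 min break → 7 h 36 min
Sat: 8:36 AM–3:53 PM = 7 h 17 min; less 45 min break → 6 h 32 min
Total worked: 39 h 46 min = 39.77 h.
Threshold 37.5 h → overtime 2 h 16 min, regular 37 h 30 min.

Regular 37.50 hours, overtime 2.27 hours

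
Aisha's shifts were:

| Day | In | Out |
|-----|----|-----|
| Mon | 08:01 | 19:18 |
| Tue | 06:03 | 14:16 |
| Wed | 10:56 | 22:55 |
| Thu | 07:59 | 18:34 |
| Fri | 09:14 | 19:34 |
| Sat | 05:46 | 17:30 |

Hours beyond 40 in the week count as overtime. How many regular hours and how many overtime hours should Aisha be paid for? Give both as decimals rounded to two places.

Regular 40.00 hours, overtime 24.13 hours

Mon: 08:01–19:18 = 11 h 17 min
Tue: 06:03–14:16 = 8 h 13 min
Wed: 10:56–22:55 = 11 h 59 min
Thu: 07:59–18:34 = 10 h 35 min
Fri: 09:14–19:34 = 10 h 20 min
Sat: 05:46–17:30 = 11 h 44 min
Total worked: 64 h 8 min = 64.13 h.
Threshold 40 h → overtime 24 h 8 min, regular 40 h 0 min.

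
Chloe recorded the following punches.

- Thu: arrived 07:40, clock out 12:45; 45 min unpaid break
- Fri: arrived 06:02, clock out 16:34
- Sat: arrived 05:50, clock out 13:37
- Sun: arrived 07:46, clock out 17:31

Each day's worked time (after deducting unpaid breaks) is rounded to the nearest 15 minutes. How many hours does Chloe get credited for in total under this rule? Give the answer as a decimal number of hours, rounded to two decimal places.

Thu: 07:40–12:45 = 5 h 5 min − 45 min = 4 h 20 min → rounds to 4 h 15 min
Fri: 06:02–16:34 = 10 h 32 min → rounds to 10 h 30 min
Sat: 05:50–13:37 = 7 h 47 min → rounds to 7 h 45 min
Sun: 07:46–17:31 = 9 h 45 min → rounds to 9 h 45 min
Total credited: 32 h 15 min.

32.25 hours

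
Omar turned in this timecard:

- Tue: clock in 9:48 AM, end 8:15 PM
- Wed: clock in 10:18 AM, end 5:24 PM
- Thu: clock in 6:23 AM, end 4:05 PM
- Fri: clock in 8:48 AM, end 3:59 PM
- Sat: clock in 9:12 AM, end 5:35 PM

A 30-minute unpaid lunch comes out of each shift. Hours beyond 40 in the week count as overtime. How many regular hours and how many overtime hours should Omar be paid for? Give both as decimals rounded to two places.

Regular 40.00 hours, overtime 0.32 hours

Tue: 9:48 AM–8:15 PM = 10 h 27 min; less 30 min break → 9 h 57 min
Wed: 10:18 AM–5:24 PM = 7 h 6 min; less 30 min break → 6 h 36 min
Thu: 6:23 AM–4:05 PM = 9 h 42 min; less 30 min break → 9 h 12 min
Fri: 8:48 AM–3:59 PM = 7 h 11 min; less 30 min break → 6 h 41 min
Sat: 9:12 AM–5:35 PM = 8 h 23 min; less 30 min break → 7 h 53 min
Total worked: 40 h 19 min = 40.32 h.
Threshold 40 h → overtime 0 h 19 min, regular 40 h 0 min.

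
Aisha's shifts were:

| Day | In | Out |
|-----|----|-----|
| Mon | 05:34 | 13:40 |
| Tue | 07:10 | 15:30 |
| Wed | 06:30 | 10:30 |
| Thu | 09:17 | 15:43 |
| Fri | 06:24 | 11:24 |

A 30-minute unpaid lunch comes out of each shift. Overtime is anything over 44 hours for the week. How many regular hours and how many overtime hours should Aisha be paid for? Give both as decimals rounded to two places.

Mon: 05:34–13:40 = 8 h 6 min; less 30 min break → 7 h 36 min
Tue: 07:10–15:30 = 8 h 20 min; less 30 min break → 7 h 50 min
Wed: 06:30–10:30 = 4 h 0 min; less 30 min break → 3 h 30 min
Thu: 09:17–15:43 = 6 h 26 min; less 30 min break → 5 h 56 min
Fri: 06:24–11:24 = 5 h 0 min; less 30 min break → 4 h 30 min
Total worked: 29 h 22 min = 29.37 h.
Threshold 44 h → overtime 0 h 0 min, regular 29 h 22 min.

Regular 29.37 hours, overtime 0.00 hours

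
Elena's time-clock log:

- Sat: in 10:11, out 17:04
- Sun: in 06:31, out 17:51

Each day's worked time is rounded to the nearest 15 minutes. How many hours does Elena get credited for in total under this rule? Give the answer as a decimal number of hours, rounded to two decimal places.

Sat: 10:11–17:04 = 6 h 53 min → rounds to 7 h 0 min
Sun: 06:31–17:51 = 11 h 20 min → rounds to 11 h 15 min
Total credited: 18 h 15 min.

18.25 hours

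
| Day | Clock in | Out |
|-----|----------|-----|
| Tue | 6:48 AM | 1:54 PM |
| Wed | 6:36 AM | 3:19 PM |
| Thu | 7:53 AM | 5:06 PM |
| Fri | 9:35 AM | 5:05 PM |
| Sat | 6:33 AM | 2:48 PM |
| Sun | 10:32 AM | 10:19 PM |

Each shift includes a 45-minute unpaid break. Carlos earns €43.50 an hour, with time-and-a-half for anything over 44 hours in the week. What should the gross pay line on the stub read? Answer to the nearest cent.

€2179.35

Tue: 6:48 AM–1:54 PM = 7 h 6 min; less 45 min break → 6 h 21 min
Wed: 6:36 AM–3:19 PM = 8 h 43 min; less 45 min break → 7 h 58 min
Thu: 7:53 AM–5:06 PM = 9 h 13 min; less 45 min break → 8 h 28 min
Fri: 9:35 AM–5:05 PM = 7 h 30 min; less 45 min break → 6 h 45 min
Sat: 6:33 AM–2:48 PM = 8 h 15 min; less 45 min break → 7 h 30 min
Sun: 10:32 AM–10:19 PM = 11 h 47 min; less 45 min break → 11 h 2 min
Total worked: 48 h 4 min = 2884 min.
Regular 44 h 0 min = 2640 min at €43.50/h; overtime 4 h 4 min = 244 min at €65.25/h.
Pay = (2640 × €43.50 + 244 × €65.25) ÷ 60 = €2179.35.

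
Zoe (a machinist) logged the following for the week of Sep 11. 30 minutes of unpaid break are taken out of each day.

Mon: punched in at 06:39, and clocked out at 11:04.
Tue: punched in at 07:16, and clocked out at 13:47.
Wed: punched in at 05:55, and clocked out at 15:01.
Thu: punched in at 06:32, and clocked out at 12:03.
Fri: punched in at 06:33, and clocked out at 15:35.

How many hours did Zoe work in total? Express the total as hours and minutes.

32 h 5 min

Mon: 06:39–11:04 = 4 h 25 min; less 30 min break → 3 h 55 min
Tue: 07:16–13:47 = 6 h 31 min; less 30 min break → 6 h 1 min
Wed: 05:55–15:01 = 9 h 6 min; less 30 min break → 8 h 36 min
Thu: 06:32–12:03 = 5 h 31 min; less 30 min break → 5 h 1 min
Fri: 06:33–15:35 = 9 h 2 min; less 30 min break → 8 h 32 min
Total: 3 h 55 min + 6 h 1 min + 8 h 36 min + 5 h 1 min + 8 h 32 min = 32 h 5 min.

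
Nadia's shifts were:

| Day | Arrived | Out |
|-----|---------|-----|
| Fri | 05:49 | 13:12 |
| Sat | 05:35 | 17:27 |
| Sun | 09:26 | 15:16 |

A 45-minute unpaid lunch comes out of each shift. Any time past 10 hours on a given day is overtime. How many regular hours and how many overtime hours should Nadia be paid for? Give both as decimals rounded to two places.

Regular 21.72 hours, overtime 1.12 hours

Fri: 05:49–13:12 = 7 h 23 min; less 45 min break → 6 h 38 min
Sat: 05:35–17:27 = 11 h 52 min; less 45 min break → 11 h 7 min
Sun: 09:26–15:16 = 5 h 50 min; less 45 min break → 5 h 5 min
Fri reg 6 h 38 min / OT 0 h 0 min; Sat reg 10 h 0 min / OT 1 h 7 min; Sun reg 5 h 5 min / OT 0 h 0 min.
Totals: regular 21 h 43 min, overtime 1 h 7 min.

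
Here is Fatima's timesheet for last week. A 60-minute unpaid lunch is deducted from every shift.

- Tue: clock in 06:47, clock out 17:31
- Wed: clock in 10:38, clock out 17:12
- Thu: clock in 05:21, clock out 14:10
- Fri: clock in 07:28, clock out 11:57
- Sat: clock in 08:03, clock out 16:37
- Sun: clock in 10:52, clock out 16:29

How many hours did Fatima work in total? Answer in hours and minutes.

38 h 47 min

Tue: 06:47–17:31 = 10 h 44 min; less 60 min break → 9 h 44 min
Wed: 10:38–17:12 = 6 h 34 min; less 60 min break → 5 h 34 min
Thu: 05:21–14:10 = 8 h 49 min; less 60 min break → 7 h 49 min
Fri: 07:28–11:57 = 4 h 29 min; less 60 min break → 3 h 29 min
Sat: 08:03–16:37 = 8 h 34 min; less 60 min break → 7 h 34 min
Sun: 10:52–16:29 = 5 h 37 min; less 60 min break → 4 h 37 min
Total: 9 h 44 min + 5 h 34 min + 7 h 49 min + 3 h 29 min + 7 h 34 min + 4 h 37 min = 38 h 47 min.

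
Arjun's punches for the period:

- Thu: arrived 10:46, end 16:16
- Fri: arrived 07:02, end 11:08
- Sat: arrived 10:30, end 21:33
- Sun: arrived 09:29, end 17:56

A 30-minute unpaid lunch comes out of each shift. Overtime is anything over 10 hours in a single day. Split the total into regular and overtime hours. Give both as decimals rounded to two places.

Regular 26.55 hours, overtime 0.55 hours

Thu: 10:46–16:16 = 5 h 30 min; less 30 min break → 5 h 0 min
Fri: 07:02–11:08 = 4 h 6 min; less 30 min break → 3 h 36 min
Sat: 10:30–21:33 = 11 h 3 min; less 30 min break → 10 h 33 min
Sun: 09:29–17:56 = 8 h 27 min; less 30 min break → 7 h 57 min
Thu reg 5 h 0 min / OT 0 h 0 min; Fri reg 3 h 36 min / OT 0 h 0 min; Sat reg 10 h 0 min / OT 0 h 33 min; Sun reg 7 h 57 min / OT 0 h 0 min.
Totals: regular 26 h 33 min, overtime 0 h 33 min.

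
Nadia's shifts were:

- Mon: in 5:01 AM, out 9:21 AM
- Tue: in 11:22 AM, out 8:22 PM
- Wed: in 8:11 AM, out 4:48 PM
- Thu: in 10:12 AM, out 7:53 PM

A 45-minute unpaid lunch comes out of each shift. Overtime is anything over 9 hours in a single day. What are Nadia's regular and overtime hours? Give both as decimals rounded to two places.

Mon: 5:01 AM–9:21 AM = 4 h 20 min; less 45 min break → 3 h 35 min
Tue: 11:22 AM–8:22 PM = 9 h 0 min; less 45 min break → 8 h 15 min
Wed: 8:11 AM–4:48 PM = 8 h 37 min; less 45 min break → 7 h 52 min
Thu: 10:12 AM–7:53 PM = 9 h 41 min; less 45 min break → 8 h 56 min
Mon reg 3 h 35 min / OT 0 h 0 min; Tue reg 8 h 15 min / OT 0 h 0 min; Wed reg 7 h 52 min / OT 0 h 0 min; Thu reg 8 h 56 min / OT 0 h 0 min.
Totals: regular 28 h 38 min, overtime 0 h 0 min.

Regular 28.63 hours, overtime 0.00 hours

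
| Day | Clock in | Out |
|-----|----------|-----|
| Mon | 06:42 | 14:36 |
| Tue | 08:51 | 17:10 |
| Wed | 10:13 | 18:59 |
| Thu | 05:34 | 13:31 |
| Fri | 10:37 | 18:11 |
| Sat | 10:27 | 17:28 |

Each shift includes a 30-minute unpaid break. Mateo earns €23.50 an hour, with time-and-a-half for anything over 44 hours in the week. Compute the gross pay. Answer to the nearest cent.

€1052.21

Mon: 06:42–14:36 = 7 h 54 min; less 30 min break → 7 h 24 min
Tue: 08:51–17:10 = 8 h 19 min; less 30 min break → 7 h 49 min
Wed: 10:13–18:59 = 8 h 46 min; less 30 min break → 8 h 16 min
Thu: 05:34–13:31 = 7 h 57 min; less 30 min break → 7 h 27 min
Fri: 10:37–18:11 = 7 h 34 min; less 30 min break → 7 h 4 min
Sat: 10:27–17:28 = 7 h 1 min; less 30 min break → 6 h 31 min
Total worked: 44 h 31 min = 2671 min.
Regular 44 h 0 min = 2640 min at €23.50/h; overtime 0 h 31 min = 31 min at €35.25/h.
Pay = (2640 × €23.50 + 31 × €35.25) ÷ 60 = €1052.21.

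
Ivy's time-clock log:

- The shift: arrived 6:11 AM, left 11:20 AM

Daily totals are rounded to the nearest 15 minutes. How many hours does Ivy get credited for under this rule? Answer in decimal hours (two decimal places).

The shift: 6:11 AM–11:20 AM = 5 h 9 min → rounds to 5 h 15 min

5.25 hours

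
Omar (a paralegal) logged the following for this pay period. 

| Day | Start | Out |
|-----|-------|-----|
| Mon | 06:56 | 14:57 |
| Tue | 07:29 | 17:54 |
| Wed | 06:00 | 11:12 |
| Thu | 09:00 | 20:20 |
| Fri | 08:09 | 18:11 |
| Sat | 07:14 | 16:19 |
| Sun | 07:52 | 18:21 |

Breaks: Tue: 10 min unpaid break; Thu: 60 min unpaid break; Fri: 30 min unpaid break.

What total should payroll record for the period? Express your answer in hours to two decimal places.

62.90 hours

Mon: 06:56–14:57 = 8 h 1 min
Tue: 07:29–17:54 = 10 h 25 min; less 10 min break → 10 h 15 min
Wed: 06:00–11:12 = 5 h 12 min
Thu: 09:00–20:20 = 11 h 20 min; less 60 min break → 10 h 20 min
Fri: 08:09–18:11 = 10 h 2 min; less 30 min break → 9 h 32 min
Sat: 07:14–16:19 = 9 h 5 min
Sun: 07:52–18:21 = 10 h 29 min
Total: 8 h 1 min + 10 h 15 min + 5 h 12 min + 10 h 20 min + 9 h 32 min + 9 h 5 min + 10 h 29 min = 62 h 54 min.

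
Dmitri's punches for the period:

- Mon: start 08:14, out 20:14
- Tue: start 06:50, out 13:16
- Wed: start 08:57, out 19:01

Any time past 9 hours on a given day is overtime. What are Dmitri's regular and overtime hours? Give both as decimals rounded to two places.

Mon: 08:14–20:14 = 12 h 0 min
Tue: 06:50–13:16 = 6 h 26 min
Wed: 08:57–19:01 = 10 h 4 min
Mon reg 9 h 0 min / OT 3 h 0 min; Tue reg 6 h 26 min / OT 0 h 0 min; Wed reg 9 h 0 min / OT 1 h 4 min.
Totals: regular 24 h 26 min, overtime 4 h 4 min.

Regular 24.43 hours, overtime 4.07 hours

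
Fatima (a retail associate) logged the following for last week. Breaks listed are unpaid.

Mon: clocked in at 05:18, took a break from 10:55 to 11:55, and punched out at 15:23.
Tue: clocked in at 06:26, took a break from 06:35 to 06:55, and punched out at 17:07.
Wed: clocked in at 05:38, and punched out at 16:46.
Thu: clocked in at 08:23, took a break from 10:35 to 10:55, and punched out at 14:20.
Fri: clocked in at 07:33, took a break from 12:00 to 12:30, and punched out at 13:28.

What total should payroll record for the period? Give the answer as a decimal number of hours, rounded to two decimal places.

41.60 hours

Mon: 05:18–15:23 = 10 h 5 min; less 60 min break → 9 h 5 min
Tue: 06:26–17:07 = 10 h 41 min; less 20 min break → 10 h 21 min
Wed: 05:38–16:46 = 11 h 8 min
Thu: 08:23–14:20 = 5 h 57 min; less 20 min break → 5 h 37 min
Fri: 07:33–13:28 = 5 h 55 min; less 30 min break → 5 h 25 min
Total: 9 h 5 min + 10 h 21 min + 11 h 8 min + 5 h 37 min + 5 h 25 min = 41 h 36 min.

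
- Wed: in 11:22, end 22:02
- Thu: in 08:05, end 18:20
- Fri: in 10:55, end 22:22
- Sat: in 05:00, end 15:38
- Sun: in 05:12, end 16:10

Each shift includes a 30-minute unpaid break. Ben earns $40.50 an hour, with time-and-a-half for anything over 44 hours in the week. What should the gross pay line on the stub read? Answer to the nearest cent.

$2235.60

Wed: 11:22–22:02 = 10 h 40 min; less 30 min break → 10 h 10 min
Thu: 08:05–18:20 = 10 h 15 min; less 30 min break → 9 h 45 min
Fri: 10:55–22:22 = 11 h 27 min; less 30 min break → 10 h 57 min
Sat: 05:00–15:38 = 10 h 38 min; less 30 min break → 10 h 8 min
Sun: 05:12–16:10 = 10 h 58 min; less 30 min break → 10 h 28 min
Total worked: 51 h 28 min = 3088 min.
Regular 44 h 0 min = 2640 min at $40.50/h; overtime 7 h 28 min = 448 min at $60.75/h.
Pay = (2640 × $40.50 + 448 × $60.75) ÷ 60 = $2235.60.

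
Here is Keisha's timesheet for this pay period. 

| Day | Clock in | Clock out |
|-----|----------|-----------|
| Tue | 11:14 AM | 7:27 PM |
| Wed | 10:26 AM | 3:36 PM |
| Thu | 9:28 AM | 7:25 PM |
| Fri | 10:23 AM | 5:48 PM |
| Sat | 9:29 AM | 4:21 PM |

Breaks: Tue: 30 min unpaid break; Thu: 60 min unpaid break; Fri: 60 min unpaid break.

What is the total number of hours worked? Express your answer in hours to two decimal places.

35.12 hours

Tue: 11:14 AM–7:27 PM = 8 h 13 min; less 30 min break → 7 h 43 min
Wed: 10:26 AM–3:36 PM = 5 h 10 min
Thu: 9:28 AM–7:25 PM = 9 h 57 min; less 60 min break → 8 h 57 min
Fri: 10:23 AM–5:48 PM = 7 h 25 min; less 60 min break → 6 h 25 min
Sat: 9:29 AM–4:21 PM = 6 h 52 min
Total: 7 h 43 min + 5 h 10 min + 8 h 57 min + 6 h 25 min + 6 h 52 min = 35 h 7 min.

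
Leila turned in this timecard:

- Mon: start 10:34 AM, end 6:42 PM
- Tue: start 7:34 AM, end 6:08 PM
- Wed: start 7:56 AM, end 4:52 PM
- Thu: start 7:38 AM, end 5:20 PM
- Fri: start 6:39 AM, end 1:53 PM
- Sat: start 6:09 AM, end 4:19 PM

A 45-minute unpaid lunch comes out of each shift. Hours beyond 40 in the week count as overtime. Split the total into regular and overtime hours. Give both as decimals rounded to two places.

Regular 40.00 hours, overtime 10.23 hours

Mon: 10:34 AM–6:42 PM = 8 h 8 min; less 45 min break → 7 h 23 min
Tue: 7:34 AM–6:08 PM = 10 h 34 min; less 45 min break → 9 h 49 min
Wed: 7:56 AM–4:52 PM = 8 h 56 min; less 45 min break → 8 h 11 min
Thu: 7:38 AM–5:20 PM = 9 h 42 min; less 45 min break → 8 h 57 min
Fri: 6:39 AM–1:53 PM = 7 h 14 min; less 45 min break → 6 h 29 min
Sat: 6:09 AM–4:19 PM = 10 h 10 min; less 45 min break → 9 h 25 min
Total worked: 50 h 14 min = 50.23 h.
Threshold 40 h → overtime 10 h 14 min, regular 40 h 0 min.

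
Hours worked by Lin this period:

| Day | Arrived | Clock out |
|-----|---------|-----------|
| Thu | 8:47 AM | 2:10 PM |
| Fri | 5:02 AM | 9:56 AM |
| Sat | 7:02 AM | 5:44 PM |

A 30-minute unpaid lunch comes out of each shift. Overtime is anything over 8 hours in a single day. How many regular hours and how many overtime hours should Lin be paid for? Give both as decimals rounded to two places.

Regular 17.28 hours, overtime 2.20 hours

Thu: 8:47 AM–2:10 PM = 5 h 23 min; less 30 min break → 4 h 53 min
Fri: 5:02 AM–9:56 AM = 4 h 54 min; less 30 min break → 4 h 24 min
Sat: 7:02 AM–5:44 PM = 10 h 42 min; less 30 min break → 10 h 12 min
Thu reg 4 h 53 min / OT 0 h 0 min; Fri reg 4 h 24 min / OT 0 h 0 min; Sat reg 8 h 0 min / OT 2 h 12 min.
Totals: regular 17 h 17 min, overtime 2 h 12 min.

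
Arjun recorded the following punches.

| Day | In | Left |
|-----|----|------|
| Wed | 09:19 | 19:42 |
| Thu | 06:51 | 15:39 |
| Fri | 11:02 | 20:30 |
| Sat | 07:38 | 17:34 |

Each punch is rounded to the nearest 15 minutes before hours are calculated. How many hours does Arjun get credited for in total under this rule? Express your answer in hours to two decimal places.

Wed: in 09:19→09:15, out 19:42→19:45; 10 h 30 min
Thu: in 06:51→06:45, out 15:39→15:45; 9 h 0 min
Fri: in 11:02→11:00, out 20:30→20:30; 9 h 30 min
Sat: in 07:38→07:45, out 17:34→17:30; 9 h 45 min
Total credited: 38 h 45 min.

38.75 hours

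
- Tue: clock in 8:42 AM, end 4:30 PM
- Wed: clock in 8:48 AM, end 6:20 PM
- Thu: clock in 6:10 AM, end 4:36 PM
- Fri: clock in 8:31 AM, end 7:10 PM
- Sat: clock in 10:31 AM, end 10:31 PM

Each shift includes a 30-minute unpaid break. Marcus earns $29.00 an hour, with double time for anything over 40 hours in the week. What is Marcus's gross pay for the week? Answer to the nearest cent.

Tue: 8:42 AM–4:30 PM = 7 h 48 min; less 30 min break → 7 h 18 min
Wed: 8:48 AM–6:20 PM = 9 h 32 min; less 30 min break → 9 h 2 min
Thu: 6:10 AM–4:36 PM = 10 h 26 min; less 30 min break → 9 h 56 min
Fri: 8:31 AM–7:10 PM = 10 h 39 min; less 30 min break → 10 h 9 min
Sat: 10:31 AM–10:31 PM = 12 h 0 min; less 30 min break → 11 h 30 min
Total worked: 47 h 55 min = 2875 min.
Regular 40 h 0 min = 2400 min at $29.00/h; overtime 7 h 55 min = 475 min at $58.00/h.
Pay = (2400 × $29.00 + 475 × $58.00) ÷ 60 = $1619.17.

$1619.17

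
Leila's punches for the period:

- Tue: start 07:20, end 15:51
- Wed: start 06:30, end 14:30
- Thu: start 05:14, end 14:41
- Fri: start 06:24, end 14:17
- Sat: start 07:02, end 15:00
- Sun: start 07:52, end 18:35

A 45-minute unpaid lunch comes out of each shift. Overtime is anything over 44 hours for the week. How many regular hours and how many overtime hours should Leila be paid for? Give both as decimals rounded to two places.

Tue: 07:20–15:51 = 8 h 31 min; less 45 min break → 7 h 46 min
Wed: 06:30–14:30 = 8 h 0 min; less 45 min break → 7 h 15 min
Thu: 05:14–14:41 = 9 h 27 min; less 45 min break → 8 h 42 min
Fri: 06:24–14:17 = 7 h 53 min; less 45 min break → 7 h 8 min
Sat: 07:02–15:00 = 7 h 58 min; less 45 min break → 7 h 13 min
Sun: 07:52–18:35 = 10 h 43 min; less 45 min break → 9 h 58 min
Total worked: 48 h 2 min = 48.03 h.
Threshold 44 h → overtime 4 h 2 min, regular 44 h 0 min.

Regular 44.00 hours, overtime 4.03 hours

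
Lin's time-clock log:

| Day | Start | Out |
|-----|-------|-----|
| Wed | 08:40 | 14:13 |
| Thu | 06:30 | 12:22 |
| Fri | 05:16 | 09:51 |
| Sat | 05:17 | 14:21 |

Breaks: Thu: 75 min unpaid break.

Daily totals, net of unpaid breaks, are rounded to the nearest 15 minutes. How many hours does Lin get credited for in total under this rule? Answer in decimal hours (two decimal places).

Wed: 08:40–14:13 = 5 h 33 min → rounds to 5 h 30 min
Thu: 06:30–12:22 = 5 h 52 min − 75 min = 4 h 37 min → rounds to 4 h 30 min
Fri: 05:16–09:51 = 4 h 35 min → rounds to 4 h 30 min
Sat: 05:17–14:21 = 9 h 4 min → rounds to 9 h 0 min
Total credited: 23 h 30 min.

23.50 hours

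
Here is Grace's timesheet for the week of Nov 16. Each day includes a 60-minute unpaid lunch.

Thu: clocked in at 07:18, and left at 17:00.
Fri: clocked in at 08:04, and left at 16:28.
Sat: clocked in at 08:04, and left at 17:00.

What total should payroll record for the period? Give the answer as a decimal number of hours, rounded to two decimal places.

Thu: 07:18–17:00 = 9 h 42 min; less 60 min break → 8 h 42 min
Fri: 08:04–16:28 = 8 h 24 min; less 60 min break → 7 h 24 min
Sat: 08:04–17:00 = 8 h 56 min; less 60 min break → 7 h 56 min
Total: 8 h 42 min + 7 h 24 min + 7 h 56 min = 24 h 2 min.

24.03 hours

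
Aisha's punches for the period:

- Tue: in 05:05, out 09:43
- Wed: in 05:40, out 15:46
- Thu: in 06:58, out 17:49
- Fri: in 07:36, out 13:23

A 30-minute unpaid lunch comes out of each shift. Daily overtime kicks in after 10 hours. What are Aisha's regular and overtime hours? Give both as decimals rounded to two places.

Regular 29.02 hours, overtime 0.35 hours

Tue: 05:05–09:43 = 4 h 38 min; less 30 min break → 4 h 8 min
Wed: 05:40–15:46 = 10 h 6 min; less 30 min break → 9 h 36 min
Thu: 06:58–17:49 = 10 h 51 min; less 30 min break → 10 h 21 min
Fri: 07:36–13:23 = 5 h 47 min; less 30 min break → 5 h 17 min
Tue reg 4 h 8 min / OT 0 h 0 min; Wed reg 9 h 36 min / OT 0 h 0 min; Thu reg 10 h 0 min / OT 0 h 21 min; Fri reg 5 h 17 min / OT 0 h 0 min.
Totals: regular 29 h 1 min, overtime 0 h 21 min.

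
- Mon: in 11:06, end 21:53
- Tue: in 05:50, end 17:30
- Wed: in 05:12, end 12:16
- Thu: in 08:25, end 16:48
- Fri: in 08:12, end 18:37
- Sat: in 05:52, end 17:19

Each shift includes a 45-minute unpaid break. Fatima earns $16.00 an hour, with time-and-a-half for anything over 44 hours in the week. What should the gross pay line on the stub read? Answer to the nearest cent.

Mon: 11:06–21:53 = 10 h 47 min; less 45 min break → 10 h 2 min
Tue: 05:50–17:30 = 11 h 40 min; less 45 min break → 10 h 55 min
Wed: 05:12–12:16 = 7 h 4 min; less 45 min break → 6 h 19 min
Thu: 08:25–16:48 = 8 h 23 min; less 45 min break → 7 h 38 min
Fri: 08:12–18:37 = 10 h 25 min; less 45 min break → 9 h 40 min
Sat: 05:52–17:19 = 11 h 27 min; less 45 min break → 10 h 42 min
Total worked: 55 h 16 min = 3316 min.
Regular 44 h 0 min = 2640 min at $16.00/h; overtime 11 h 16 min = 676 min at $24.00/h.
Pay = (2640 × $16.00 + 676 × $24.00) ÷ 60 = $974.40.

$974.40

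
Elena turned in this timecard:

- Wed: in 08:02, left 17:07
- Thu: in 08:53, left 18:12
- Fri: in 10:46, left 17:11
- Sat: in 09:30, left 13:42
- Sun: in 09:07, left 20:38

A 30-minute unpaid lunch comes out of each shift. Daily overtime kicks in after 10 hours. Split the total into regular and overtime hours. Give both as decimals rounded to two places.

Regular 37.02 hours, overtime 1.02 hours

Wed: 08:02–17:07 = 9 h 5 min; less 30 min break → 8 h 35 min
Thu: 08:53–18:12 = 9 h 19 min; less 30 min break → 8 h 49 min
Fri: 10:46–17:11 = 6 h 25 min; less 30 min break → 5 h 55 min
Sat: 09:30–13:42 = 4 h 12 min; less 30 min break → 3 h 42 min
Sun: 09:07–20:38 = 11 h 31 min; less 30 min break → 11 h 1 min
Wed reg 8 h 35 min / OT 0 h 0 min; Thu reg 8 h 49 min / OT 0 h 0 min; Fri reg 5 h 55 min / OT 0 h 0 min; Sat reg 3 h 42 min / OT 0 h 0 min; Sun reg 10 h 0 min / OT 1 h 1 min.
Totals: regular 37 h 1 min, overtime 1 h 1 min.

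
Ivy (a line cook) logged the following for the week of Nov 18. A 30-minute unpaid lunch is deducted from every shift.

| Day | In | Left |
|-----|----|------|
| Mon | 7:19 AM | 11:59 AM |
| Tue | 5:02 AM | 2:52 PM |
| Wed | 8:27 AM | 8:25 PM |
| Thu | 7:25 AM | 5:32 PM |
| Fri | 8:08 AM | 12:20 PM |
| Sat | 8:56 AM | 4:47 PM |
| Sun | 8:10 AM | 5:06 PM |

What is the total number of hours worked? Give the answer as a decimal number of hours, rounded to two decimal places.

54.07 hours

Mon: 7:19 AM–11:59 AM = 4 h 40 min; less 30 min break → 4 h 10 min
Tue: 5:02 AM–2:52 PM = 9 h 50 min; less 30 min break → 9 h 20 min
Wed: 8:27 AM–8:25 PM = 11 h 58 min; less 30 min break → 11 h 28 min
Thu: 7:25 AM–5:32 PM = 10 h 7 min; less 30 min break → 9 h 37 min
Fri: 8:08 AM–12:20 PM = 4 h 12 min; less 30 min break → 3 h 42 min
Sat: 8:56 AM–4:47 PM = 7 h 51 min; less 30 min break → 7 h 21 min
Sun: 8:10 AM–5:06 PM = 8 h 56 min; less 30 min break → 8 h 26 min
Total: 4 h 10 min + 9 h 20 min + 11 h 28 min + 9 h 37 min + 3 h 42 min + 7 h 21 min + 8 h 26 min = 54 h 4 min.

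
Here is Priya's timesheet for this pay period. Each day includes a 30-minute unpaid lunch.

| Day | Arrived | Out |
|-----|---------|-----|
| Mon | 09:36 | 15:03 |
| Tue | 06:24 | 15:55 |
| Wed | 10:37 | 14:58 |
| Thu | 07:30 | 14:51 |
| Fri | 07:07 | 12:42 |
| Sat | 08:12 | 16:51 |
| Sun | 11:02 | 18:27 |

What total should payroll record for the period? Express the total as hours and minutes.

44 h 49 min

Mon: 09:36–15:03 = 5 h 27 min; less 30 min break → 4 h 57 min
Tue: 06:24–15:55 = 9 h 31 min; less 30 min break → 9 h 1 min
Wed: 10:37–14:58 = 4 h 21 min; less 30 min break → 3 h 51 min
Thu: 07:30–14:51 = 7 h 21 min; less 30 min break → 6 h 51 min
Fri: 07:07–12:42 = 5 h 35 min; less 30 min break → 5 h 5 min
Sat: 08:12–16:51 = 8 h 39 min; less 30 min break → 8 h 9 min
Sun: 11:02–18:27 = 7 h 25 min; less 30 min break → 6 h 55 min
Total: 4 h 57 min + 9 h 1 min + 3 h 51 min + 6 h 51 min + 5 h 5 min + 8 h 9 min + 6 h 55 min = 44 h 49 min.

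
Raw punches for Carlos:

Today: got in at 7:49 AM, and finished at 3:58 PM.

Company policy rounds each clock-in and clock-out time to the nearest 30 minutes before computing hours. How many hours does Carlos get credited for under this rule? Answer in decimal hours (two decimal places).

8.00 hours

Today: in 7:49 AM→8:00 AM, out 3:58 PM→4:00 PM; 8 h 0 min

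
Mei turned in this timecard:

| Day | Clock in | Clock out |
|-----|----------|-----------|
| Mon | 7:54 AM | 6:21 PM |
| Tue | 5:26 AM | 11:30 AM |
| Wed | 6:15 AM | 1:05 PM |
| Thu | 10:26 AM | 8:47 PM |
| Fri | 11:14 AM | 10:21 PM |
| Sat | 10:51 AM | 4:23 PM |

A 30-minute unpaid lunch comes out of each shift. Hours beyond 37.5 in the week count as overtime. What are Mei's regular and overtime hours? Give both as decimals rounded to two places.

Regular 37.50 hours, overtime 9.85 hours

Mon: 7:54 AM–6:21 PM = 10 h 27 min; less 30 min break → 9 h 57 min
Tue: 5:26 AM–11:30 AM = 6 h 4 min; less 30 min break → 5 h 34 min
Wed: 6:15 AM–1:05 PM = 6 h 50 min; less 30 min break → 6 h 20 min
Thu: 10:26 AM–8:47 PM = 10 h 21 min; less 30 min break → 9 h 51 min
Fri: 11:14 AM–10:21 PM = 11 h 7 min; less 30 min break → 10 h 37 min
Sat: 10:51 AM–4:23 PM = 5 h 32 min; less 30 min break → 5 h 2 min
Total worked: 47 h 21 min = 47.35 h.
Threshold 37.5 h → overtime 9 h 51 min, regular 37 h 30 min.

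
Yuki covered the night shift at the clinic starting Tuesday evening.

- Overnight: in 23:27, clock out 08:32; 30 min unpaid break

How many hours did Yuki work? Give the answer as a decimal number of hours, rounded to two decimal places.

8.58 hours

Overnight: 23:27 → midnight = 0 h 33 min; midnight → 08:32 = 8 h 32 min; span 9 h 5 min; less 30 min break → 8 h 35 min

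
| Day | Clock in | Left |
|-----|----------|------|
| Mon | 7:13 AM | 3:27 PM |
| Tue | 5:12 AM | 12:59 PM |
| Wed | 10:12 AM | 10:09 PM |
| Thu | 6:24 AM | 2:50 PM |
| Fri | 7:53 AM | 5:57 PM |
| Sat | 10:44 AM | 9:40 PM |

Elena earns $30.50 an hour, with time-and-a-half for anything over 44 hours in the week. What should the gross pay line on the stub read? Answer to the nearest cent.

Mon: 7:13 AM–3:27 PM = 8 h 14 min
Tue: 5:12 AM–12:59 PM = 7 h 47 min
Wed: 10:12 AM–10:09 PM = 11 h 57 min
Thu: 6:24 AM–2:50 PM = 8 h 26 min
Fri: 7:53 AM–5:57 PM = 10 h 4 min
Sat: 10:44 AM–9:40 PM = 10 h 56 min
Total worked: 57 h 24 min = 3444 min.
Regular 44 h 0 min = 2640 min at $30.50/h; overtime 13 h 24 min = 804 min at $45.75/h.
Pay = (2640 × $30.50 + 804 × $45.75) ÷ 60 = $1955.05.

$1955.05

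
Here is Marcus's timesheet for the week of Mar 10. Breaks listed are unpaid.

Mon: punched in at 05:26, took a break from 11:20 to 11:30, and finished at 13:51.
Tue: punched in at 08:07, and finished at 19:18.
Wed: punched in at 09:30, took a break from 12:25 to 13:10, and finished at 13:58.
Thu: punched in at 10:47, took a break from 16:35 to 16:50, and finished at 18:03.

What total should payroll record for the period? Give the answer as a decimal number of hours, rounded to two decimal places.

Mon: 05:26–13:51 = 8 h 25 min; less 10 min break → 8 h 15 min
Tue: 08:07–19:18 = 11 h 11 min
Wed: 09:30–13:58 = 4 h 28 min; less 45 min break → 3 h 43 min
Thu: 10:47–18:03 = 7 h 16 min; less 15 min break → 7 h 1 min
Total: 8 h 15 min + 11 h 11 min + 3 h 43 min + 7 h 1 min = 30 h 10 min.

30.17 hours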